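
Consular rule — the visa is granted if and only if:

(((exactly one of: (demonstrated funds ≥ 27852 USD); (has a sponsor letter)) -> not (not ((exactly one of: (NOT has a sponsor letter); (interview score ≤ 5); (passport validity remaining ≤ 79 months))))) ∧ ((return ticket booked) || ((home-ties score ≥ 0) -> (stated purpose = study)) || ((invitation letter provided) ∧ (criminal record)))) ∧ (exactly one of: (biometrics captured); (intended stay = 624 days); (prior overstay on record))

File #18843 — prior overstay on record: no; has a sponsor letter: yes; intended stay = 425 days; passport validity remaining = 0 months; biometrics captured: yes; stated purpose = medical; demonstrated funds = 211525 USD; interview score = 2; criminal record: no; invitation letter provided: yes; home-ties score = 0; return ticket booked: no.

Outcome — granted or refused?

Refused

Atomic conditions:
  demonstrated funds ≥ 27852 USD: 211525 ≥ 27852 is true
  has a sponsor letter: yes → true
  NOT has a sponsor letter: yes → false
  interview score ≤ 5: 2 ≤ 5 is true
  passport validity remaining ≤ 79 months: 0 ≤ 79 is true
  return ticket booked: no → false
  home-ties score ≥ 0: 0 ≥ 0 is true
  stated purpose = study: medical == study is false
  invitation letter provided: yes → true
  criminal record: no → false
  biometrics captured: yes → true
  intended stay = 624 days: 425 == 624 is false
  prior overstay on record: no → false
Combine:
[1.1.1] exactly-one(true, true) = false
[1.1.2.1.1] exactly-one(false, true, true) = false
[1.1.2.1] NOT false = true
[1.1.2] NOT true = false
[1.1] false → false (antecedent false ⇒ implication holds) = true
[1.2.2] true → false = false
[1.2.3] true AND false = false
[1.2] false OR false OR false = false
[1] true AND false = false
[2] exactly-one(true, false, false) = true
[root] false AND true = false
Overall: false → refused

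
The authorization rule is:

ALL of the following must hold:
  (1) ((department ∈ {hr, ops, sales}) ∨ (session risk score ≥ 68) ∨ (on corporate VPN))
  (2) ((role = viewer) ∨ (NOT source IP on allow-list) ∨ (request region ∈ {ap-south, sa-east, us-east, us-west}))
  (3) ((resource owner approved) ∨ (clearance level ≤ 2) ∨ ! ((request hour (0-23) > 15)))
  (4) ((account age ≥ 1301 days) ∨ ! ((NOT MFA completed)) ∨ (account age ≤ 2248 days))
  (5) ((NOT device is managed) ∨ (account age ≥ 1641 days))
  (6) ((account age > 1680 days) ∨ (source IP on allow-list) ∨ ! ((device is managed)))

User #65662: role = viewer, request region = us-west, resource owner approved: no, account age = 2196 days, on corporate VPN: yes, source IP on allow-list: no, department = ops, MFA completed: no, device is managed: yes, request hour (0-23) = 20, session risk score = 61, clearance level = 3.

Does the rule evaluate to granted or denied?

Denied

Atomic conditions:
  department ∈ {hr, ops, sales}: ops is in the set → true
  session risk score ≥ 68: 61 ≥ 68 is false
  on corporate VPN: yes → true
  role = viewer: viewer == viewer is true
  NOT source IP on allow-list: no → true
  request region ∈ {ap-south, sa-east, us-east, us-west}: us-west is in the set → true
  resource owner approved: no → false
  clearance level ≤ 2: 3 ≤ 2 is false
  request hour (0-23) > 15: 20 > 15 is true
  account age ≥ 1301 days: 2196 ≥ 1301 is true
  NOT MFA completed: no → true
  account age ≤ 2248 days: 2196 ≤ 2248 is true
  NOT device is managed: yes → false
  account age ≥ 1641 days: 2196 ≥ 1641 is true
  account age > 1680 days: 2196 > 1680 is true
  source IP on allow-list: no → false
  device is managed: yes → true
Combine:
[1] true OR false OR true = true
[2] true OR true OR true = true
[3.3] NOT true = false
[3] false OR false OR false = false
[4.2] NOT true = false
[4] true OR false OR true = true
[5] false OR true = true
[6.3] NOT true = false
[6] true OR false OR false = true
[root] true AND true AND false AND true AND true AND true = false
Overall: false → denied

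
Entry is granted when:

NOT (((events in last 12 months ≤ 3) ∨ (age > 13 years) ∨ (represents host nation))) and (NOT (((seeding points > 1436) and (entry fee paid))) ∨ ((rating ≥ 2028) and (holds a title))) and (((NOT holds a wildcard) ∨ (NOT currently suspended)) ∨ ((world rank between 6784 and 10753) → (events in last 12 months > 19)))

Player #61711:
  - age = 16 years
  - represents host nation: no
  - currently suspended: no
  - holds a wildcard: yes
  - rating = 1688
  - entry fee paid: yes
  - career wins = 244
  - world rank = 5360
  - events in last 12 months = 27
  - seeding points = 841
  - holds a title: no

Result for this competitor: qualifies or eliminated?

Eliminated

Atomic conditions:
  events in last 12 months ≤ 3: 27 ≤ 3 is false
  age > 13 years: 16 > 13 is true
  represents host nation: no → false
  seeding points > 1436: 841 > 1436 is false
  entry fee paid: yes → true
  rating ≥ 2028: 1688 ≥ 2028 is false
  holds a title: no → false
  NOT holds a wildcard: yes → false
  NOT currently suspended: no → true
  world rank between 6784 and 10753: 5360 in [6784, 10753] is false
  events in last 12 months > 19: 27 > 19 is true
Combine:
[1.1] false OR true OR false = true
[1] NOT true = false
[2.1.1] false AND true = false
[2.1] NOT false = true
[2.2] false AND false = false
[2] true OR false = true
[3.1] false OR true = true
[3.2] false → true (antecedent false ⇒ implication holds) = true
[3] true OR true = true
[root] false AND true AND true = false
Overall: false → eliminated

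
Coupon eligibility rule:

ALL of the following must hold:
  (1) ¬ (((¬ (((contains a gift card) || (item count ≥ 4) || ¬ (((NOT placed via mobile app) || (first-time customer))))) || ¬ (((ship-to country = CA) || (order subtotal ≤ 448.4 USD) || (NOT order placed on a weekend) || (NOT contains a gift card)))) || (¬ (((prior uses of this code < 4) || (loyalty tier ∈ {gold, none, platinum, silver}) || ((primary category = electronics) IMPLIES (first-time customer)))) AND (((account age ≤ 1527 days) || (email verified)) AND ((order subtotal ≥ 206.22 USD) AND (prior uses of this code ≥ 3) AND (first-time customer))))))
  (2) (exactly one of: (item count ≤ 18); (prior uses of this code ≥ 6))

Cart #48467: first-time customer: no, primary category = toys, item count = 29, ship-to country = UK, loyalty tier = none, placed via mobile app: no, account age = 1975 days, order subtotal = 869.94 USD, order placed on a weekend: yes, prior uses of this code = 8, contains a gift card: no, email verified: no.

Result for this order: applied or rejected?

Applied

Atomic conditions:
  contains a gift card: no → false
  item count ≥ 4: 29 ≥ 4 is true
  NOT placed via mobile app: no → true
  first-time customer: no → false
  ship-to country = CA: UK == CA is false
  order subtotal ≤ 448.4 USD: 869.94 ≤ 448.4 is false
  NOT order placed on a weekend: yes → false
  NOT contains a gift card: no → true
  prior uses of this code < 4: 8 < 4 is false
  loyalty tier ∈ {gold, none, platinum, silver}: none is in the set → true
  primary category = electronics: toys == electronics is false
  account age ≤ 1527 days: 1975 ≤ 1527 is false
  email verified: no → false
  order subtotal ≥ 206.22 USD: 869.94 ≥ 206.22 is true
  prior uses of this code ≥ 3: 8 ≥ 3 is true
  item count ≤ 18: 29 ≤ 18 is false
  prior uses of this code ≥ 6: 8 ≥ 6 is true
Combine:
[1.1.1.1.1.3.1] true OR false = true
[1.1.1.1.1.3] NOT true = false
[1.1.1.1.1] false OR true OR false = true
[1.1.1.1] NOT true = false
[1.1.1.2.1] false OR false OR false OR true = true
[1.1.1.2] NOT true = false
[1.1.1] false OR false = false
[1.1.2.1.1.3] false → false (antecedent false ⇒ implication holds) = true
[1.1.2.1.1] false OR true OR true = true
[1.1.2.1] NOT true = false
[1.1.2.2.1] false OR false = false
[1.1.2.2.2] true AND true AND false = false
[1.1.2.2] false AND false = false
[1.1.2] false AND false = false
[1.1] false OR false = false
[1] NOT false = true
[2] exactly-one(false, true) = true
[root] true AND true = true
Overall: true → applied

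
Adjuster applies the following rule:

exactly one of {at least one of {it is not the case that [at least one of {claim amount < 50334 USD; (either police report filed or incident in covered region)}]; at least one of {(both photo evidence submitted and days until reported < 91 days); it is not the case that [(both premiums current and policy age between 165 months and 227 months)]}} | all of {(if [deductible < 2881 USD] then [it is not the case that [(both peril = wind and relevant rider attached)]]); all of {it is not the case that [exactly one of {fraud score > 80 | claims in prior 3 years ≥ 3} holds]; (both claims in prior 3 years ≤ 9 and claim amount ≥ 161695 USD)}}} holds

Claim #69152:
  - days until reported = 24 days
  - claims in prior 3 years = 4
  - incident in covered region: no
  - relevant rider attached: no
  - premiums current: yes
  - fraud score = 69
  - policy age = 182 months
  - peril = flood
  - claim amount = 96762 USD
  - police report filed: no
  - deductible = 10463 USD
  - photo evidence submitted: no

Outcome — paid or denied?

Paid

Atomic conditions:
  claim amount < 50334 USD: 96762 < 50334 is false
  police report filed: no → false
  incident in covered region: no → false
  photo evidence submitted: no → false
  days until reported < 91 days: 24 < 91 is true
  premiums current: yes → true
  policy age between 165 months and 227 months: 182 in [165, 227] is true
  deductible < 2881 USD: 10463 < 2881 is false
  peril = wind: flood == wind is false
  relevant rider attached: no → false
  fraud score > 80: 69 > 80 is false
  claims in prior 3 years ≥ 3: 4 ≥ 3 is true
  claims in prior 3 years ≤ 9: 4 ≤ 9 is true
  claim amount ≥ 161695 USD: 96762 ≥ 161695 is false
Combine:
[1.1.1.2] false OR false = false
[1.1.1] false OR false = false
[1.1] NOT false = true
[1.2.1] false AND true = false
[1.2.2.1] true AND true = true
[1.2.2] NOT true = false
[1.2] false OR false = false
[1] true OR false = true
[2.1.2.1] false AND false = false
[2.1.2] NOT false = true
[2.1] false → true (antecedent false ⇒ implication holds) = true
[2.2.1.1] exactly-one(false, true) = true
[2.2.1] NOT true = false
[2.2.2] true AND false = false
[2.2] false AND false = false
[2] true AND false = false
[root] exactly-one(true, false) = true
Overall: true → paid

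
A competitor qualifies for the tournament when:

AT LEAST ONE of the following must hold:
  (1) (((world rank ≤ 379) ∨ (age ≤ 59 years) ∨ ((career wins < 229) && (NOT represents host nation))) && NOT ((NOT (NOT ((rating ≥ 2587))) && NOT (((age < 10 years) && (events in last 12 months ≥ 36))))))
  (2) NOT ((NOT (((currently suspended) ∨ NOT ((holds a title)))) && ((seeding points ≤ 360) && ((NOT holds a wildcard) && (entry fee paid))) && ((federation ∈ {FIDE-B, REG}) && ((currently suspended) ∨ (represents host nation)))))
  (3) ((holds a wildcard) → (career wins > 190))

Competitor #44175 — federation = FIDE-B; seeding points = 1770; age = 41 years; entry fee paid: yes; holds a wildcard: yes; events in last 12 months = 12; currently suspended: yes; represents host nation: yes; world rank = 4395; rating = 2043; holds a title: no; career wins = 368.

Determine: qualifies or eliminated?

Qualifies

Atomic conditions:
  world rank ≤ 379: 4395 ≤ 379 is false
  age ≤ 59 years: 41 ≤ 59 is true
  career wins < 229: 368 < 229 is false
  NOT represents host nation: yes → false
  rating ≥ 2587: 2043 ≥ 2587 is false
  age < 10 years: 41 < 10 is false
  events in last 12 months ≥ 36: 12 ≥ 36 is false
  currently suspended: yes → true
  holds a title: no → false
  seeding points ≤ 360: 1770 ≤ 360 is false
  NOT holds a wildcard: yes → false
  entry fee paid: yes → true
  federation ∈ {FIDE-B, REG}: FIDE-B is in the set → true
  represents host nation: yes → true
  holds a wildcard: yes → true
  career wins > 190: 368 > 190 is true
Combine:
[1.1.3] false AND false = false
[1.1] false OR true OR false = true
[1.2.1.1.1] NOT false = true
[1.2.1.1] NOT true = false
[1.2.1.2.1] false AND false = false
[1.2.1.2] NOT false = true
[1.2.1] false AND true = false
[1.2] NOT false = true
[1] true AND true = true
[2.1.1.1.2] NOT false = true
[2.1.1.1] true OR true = true
[2.1.1] NOT true = false
[2.1.2.2] false AND true = false
[2.1.2] false AND false = false
[2.1.3.2] true OR true = true
[2.1.3] true AND true = true
[2.1] false AND false AND true = false
[2] NOT false = true
[3] true → true = true
[root] true OR true OR true = true
Overall: true → qualifies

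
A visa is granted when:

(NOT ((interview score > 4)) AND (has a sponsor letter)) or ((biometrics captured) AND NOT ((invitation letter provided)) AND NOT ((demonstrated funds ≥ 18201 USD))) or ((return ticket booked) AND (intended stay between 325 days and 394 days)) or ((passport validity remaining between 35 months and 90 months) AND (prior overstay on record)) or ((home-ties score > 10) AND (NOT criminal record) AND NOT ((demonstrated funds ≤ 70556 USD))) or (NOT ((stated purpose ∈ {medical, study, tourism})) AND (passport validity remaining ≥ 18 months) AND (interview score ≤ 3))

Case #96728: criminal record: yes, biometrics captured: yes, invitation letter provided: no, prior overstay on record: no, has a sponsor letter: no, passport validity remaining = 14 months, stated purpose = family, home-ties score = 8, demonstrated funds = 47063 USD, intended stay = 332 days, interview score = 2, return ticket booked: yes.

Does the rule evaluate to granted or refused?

Atomic conditions:
  interview score > 4: 2 > 4 is false
  has a sponsor letter: no → false
  biometrics captured: yes → true
  invitation letter provided: no → false
  demonstrated funds ≥ 18201 USD: 47063 ≥ 18201 is true
  return ticket booked: yes → true
  intended stay between 325 days and 394 days: 332 in [325, 394] is true
  passport validity remaining between 35 months and 90 months: 14 in [35, 90] is false
  prior overstay on record: no → false
  home-ties score > 10: 8 > 10 is false
  NOT criminal record: yes → false
  demonstrated funds ≤ 70556 USD: 47063 ≤ 70556 is true
  stated purpose ∈ {medical, study, tourism}: family is not in the set → false
  passport validity remaining ≥ 18 months: 14 ≥ 18 is false
  interview score ≤ 3: 2 ≤ 3 is true
Combine:
[1.1] NOT false = true
[1] true AND false = false
[2.2] NOT false = true
[2.3] NOT true = false
[2] true AND true AND false = false
[3] true AND true = true
[4] false AND false = false
[5.3] NOT true = false
[5] false AND false AND false = false
[6.1] NOT false = true
[6] true AND false AND true = false
[root] false OR false OR true OR false OR false OR false = true
Overall: true → granted

Granted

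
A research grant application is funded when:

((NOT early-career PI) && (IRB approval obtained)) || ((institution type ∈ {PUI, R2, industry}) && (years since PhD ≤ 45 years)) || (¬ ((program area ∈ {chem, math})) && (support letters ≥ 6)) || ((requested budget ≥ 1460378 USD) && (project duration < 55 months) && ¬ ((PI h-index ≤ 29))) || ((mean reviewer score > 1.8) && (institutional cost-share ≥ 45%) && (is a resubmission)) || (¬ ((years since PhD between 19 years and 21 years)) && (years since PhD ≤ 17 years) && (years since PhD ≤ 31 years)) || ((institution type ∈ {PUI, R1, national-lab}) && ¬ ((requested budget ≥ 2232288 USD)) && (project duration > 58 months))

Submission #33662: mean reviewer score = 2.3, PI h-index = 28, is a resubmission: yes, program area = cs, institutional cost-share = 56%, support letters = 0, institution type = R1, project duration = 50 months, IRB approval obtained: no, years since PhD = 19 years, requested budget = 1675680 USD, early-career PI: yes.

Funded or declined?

Atomic conditions:
  NOT early-career PI: yes → false
  IRB approval obtained: no → false
  institution type ∈ {PUI, R2, industry}: R1 is not in the set → false
  years since PhD ≤ 45 years: 19 ≤ 45 is true
  program area ∈ {chem, math}: cs is not in the set → false
  support letters ≥ 6: 0 ≥ 6 is false
  requested budget ≥ 1460378 USD: 1675680 ≥ 1460378 is true
  project duration < 55 months: 50 < 55 is true
  PI h-index ≤ 29: 28 ≤ 29 is true
  mean reviewer score > 1.8: 2.3 > 1.8 is true
  institutional cost-share ≥ 45%: 56 ≥ 45 is true
  is a resubmission: yes → true
  years since PhD between 19 years and 21 years: 19 in [19, 21] is true
  years since PhD ≤ 17 years: 19 ≤ 17 is false
  years since PhD ≤ 31 years: 19 ≤ 31 is true
  institution type ∈ {PUI, R1, national-lab}: R1 is in the set → true
  requested budget ≥ 2232288 USD: 1675680 ≥ 2232288 is false
  project duration > 58 months: 50 > 58 is false
Combine:
[1] false AND false = false
[2] false AND true = false
[3.1] NOT false = true
[3] true AND false = false
[4.3] NOT true = false
[4] true AND true AND false = false
[5] true AND true AND true = true
[6.1] NOT true = false
[6] false AND false AND true = false
[7.2] NOT false = true
[7] true AND true AND false = false
[root] false OR false OR false OR false OR true OR false OR false = true
Overall: true → funded

Funded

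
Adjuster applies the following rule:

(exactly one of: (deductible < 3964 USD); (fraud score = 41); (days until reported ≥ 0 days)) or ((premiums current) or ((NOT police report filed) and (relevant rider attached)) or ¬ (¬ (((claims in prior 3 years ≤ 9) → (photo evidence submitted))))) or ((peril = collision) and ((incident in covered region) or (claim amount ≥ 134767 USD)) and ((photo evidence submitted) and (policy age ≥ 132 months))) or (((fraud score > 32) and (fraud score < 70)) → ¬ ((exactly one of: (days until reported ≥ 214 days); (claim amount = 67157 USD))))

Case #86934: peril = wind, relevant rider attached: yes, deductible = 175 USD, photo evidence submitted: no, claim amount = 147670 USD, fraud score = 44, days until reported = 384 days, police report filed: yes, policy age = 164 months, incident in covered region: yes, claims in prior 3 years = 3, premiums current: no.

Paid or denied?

Denied

Atomic conditions:
  deductible < 3964 USD: 175 < 3964 is true
  fraud score = 41: 44 == 41 is false
  days until reported ≥ 0 days: 384 ≥ 0 is true
  premiums current: no → false
  NOT police report filed: yes → false
  relevant rider attached: yes → true
  claims in prior 3 years ≤ 9: 3 ≤ 9 is true
  photo evidence submitted: no → false
  peril = collision: wind == collision is false
  incident in covered region: yes → true
  claim amount ≥ 134767 USD: 147670 ≥ 134767 is true
  policy age ≥ 132 months: 164 ≥ 132 is true
  fraud score > 32: 44 > 32 is true
  fraud score < 70: 44 < 70 is true
  days until reported ≥ 214 days: 384 ≥ 214 is true
  claim amount = 67157 USD: 147670 == 67157 is false
Combine:
[1] exactly-one(true, false, true) = false
[2.2] false AND true = false
[2.3.1.1] true → false = false
[2.3.1] NOT false = true
[2.3] NOT true = false
[2] false OR false OR false = false
[3.2] true OR true = true
[3.3] false AND true = false
[3] false AND true AND false = false
[4.1] true AND true = true
[4.2.1] exactly-one(true, false) = true
[4.2] NOT true = false
[4] true → false = false
[root] false OR false OR false OR false = false
Overall: false → denied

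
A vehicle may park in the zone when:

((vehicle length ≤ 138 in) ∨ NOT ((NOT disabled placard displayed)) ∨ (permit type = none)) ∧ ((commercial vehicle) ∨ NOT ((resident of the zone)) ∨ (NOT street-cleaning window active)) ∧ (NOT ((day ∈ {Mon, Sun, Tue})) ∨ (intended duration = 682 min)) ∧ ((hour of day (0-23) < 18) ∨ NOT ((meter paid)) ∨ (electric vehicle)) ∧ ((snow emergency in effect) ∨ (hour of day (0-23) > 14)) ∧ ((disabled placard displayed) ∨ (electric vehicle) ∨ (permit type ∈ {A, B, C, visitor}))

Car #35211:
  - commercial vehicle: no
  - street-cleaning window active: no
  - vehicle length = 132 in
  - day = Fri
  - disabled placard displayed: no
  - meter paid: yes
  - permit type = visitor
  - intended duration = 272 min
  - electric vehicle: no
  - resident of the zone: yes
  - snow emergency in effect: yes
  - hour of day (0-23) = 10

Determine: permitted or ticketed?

Atomic conditions:
  vehicle length ≤ 138 in: 132 ≤ 138 is true
  NOT disabled placard displayed: no → true
  permit type = none: visitor == none is false
  commercial vehicle: no → false
  resident of the zone: yes → true
  NOT street-cleaning window active: no → true
  day ∈ {Mon, Sun, Tue}: Fri is not in the set → false
  intended duration = 682 min: 272 == 682 is false
  hour of day (0-23) < 18: 10 < 18 is true
  meter paid: yes → true
  electric vehicle: no → false
  snow emergency in effect: yes → true
  hour of day (0-23) > 14: 10 > 14 is false
  disabled placard displayed: no → false
  permit type ∈ {A, B, C, visitor}: visitor is in the set → true
Combine:
[1.2] NOT true = false
[1] true OR false OR false = true
[2.2] NOT true = false
[2] false OR false OR true = true
[3.1] NOT false = true
[3] true OR false = true
[4.2] NOT true = false
[4] true OR false OR false = true
[5] true OR false = true
[6] false OR false OR true = true
[root] true AND true AND true AND true AND true AND true = true
Overall: true → permitted

Permitted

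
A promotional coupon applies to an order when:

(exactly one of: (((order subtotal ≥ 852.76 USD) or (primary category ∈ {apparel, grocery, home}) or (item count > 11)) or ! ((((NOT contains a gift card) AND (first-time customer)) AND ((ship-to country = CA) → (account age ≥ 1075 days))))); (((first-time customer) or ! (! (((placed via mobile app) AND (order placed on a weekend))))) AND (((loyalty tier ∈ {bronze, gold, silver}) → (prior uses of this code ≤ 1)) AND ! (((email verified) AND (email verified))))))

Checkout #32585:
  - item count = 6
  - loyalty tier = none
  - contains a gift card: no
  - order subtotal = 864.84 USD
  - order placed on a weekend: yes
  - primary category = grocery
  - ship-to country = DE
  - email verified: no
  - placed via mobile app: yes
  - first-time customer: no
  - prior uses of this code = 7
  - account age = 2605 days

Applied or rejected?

Rejected

Atomic conditions:
  order subtotal ≥ 852.76 USD: 864.84 ≥ 852.76 is true
  primary category ∈ {apparel, grocery, home}: grocery is in the set → true
  item count > 11: 6 > 11 is false
  NOT contains a gift card: no → true
  first-time customer: no → false
  ship-to country = CA: DE == CA is false
  account age ≥ 1075 days: 2605 ≥ 1075 is true
  placed via mobile app: yes → true
  order placed on a weekend: yes → true
  loyalty tier ∈ {bronze, gold, silver}: none is not in the set → false
  prior uses of this code ≤ 1: 7 ≤ 1 is false
  email verified: no → false
Combine:
[1.1] true OR true OR false = true
[1.2.1.1] true AND false = false
[1.2.1.2] false → true (antecedent false ⇒ implication holds) = true
[1.2.1] false AND true = false
[1.2] NOT false = true
[1] true OR true = true
[2.1.2.1.1] true AND true = true
[2.1.2.1] NOT true = false
[2.1.2] NOT false = true
[2.1] false OR true = true
[2.2.1] false → false (antecedent false ⇒ implication holds) = true
[2.2.2.1] false AND false = false
[2.2.2] NOT false = true
[2.2] true AND true = true
[2] true AND true = true
[root] exactly-one(true, true) = false
Overall: false → rejected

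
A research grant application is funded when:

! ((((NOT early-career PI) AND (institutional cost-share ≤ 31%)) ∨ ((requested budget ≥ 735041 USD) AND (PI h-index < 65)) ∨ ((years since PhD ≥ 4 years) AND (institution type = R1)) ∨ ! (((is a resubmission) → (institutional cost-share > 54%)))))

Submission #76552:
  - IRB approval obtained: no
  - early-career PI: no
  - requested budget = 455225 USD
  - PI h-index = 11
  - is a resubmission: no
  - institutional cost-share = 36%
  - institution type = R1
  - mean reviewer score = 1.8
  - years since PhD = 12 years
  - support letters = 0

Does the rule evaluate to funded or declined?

Declined

Atomic conditions:
  NOT early-career PI: no → true
  institutional cost-share ≤ 31%: 36 ≤ 31 is false
  requested budget ≥ 735041 USD: 455225 ≥ 735041 is false
  PI h-index < 65: 11 < 65 is true
  years since PhD ≥ 4 years: 12 ≥ 4 is true
  institution type = R1: R1 == R1 is true
  is a resubmission: no → false
  institutional cost-share > 54%: 36 > 54 is false
Combine:
[1.1] true AND false = false
[1.2] false AND true = false
[1.3] true AND true = true
[1.4.1] false → false (antecedent false ⇒ implication holds) = true
[1.4] NOT true = false
[1] false OR false OR true OR false = true
[root] NOT true = false
Overall: false → declined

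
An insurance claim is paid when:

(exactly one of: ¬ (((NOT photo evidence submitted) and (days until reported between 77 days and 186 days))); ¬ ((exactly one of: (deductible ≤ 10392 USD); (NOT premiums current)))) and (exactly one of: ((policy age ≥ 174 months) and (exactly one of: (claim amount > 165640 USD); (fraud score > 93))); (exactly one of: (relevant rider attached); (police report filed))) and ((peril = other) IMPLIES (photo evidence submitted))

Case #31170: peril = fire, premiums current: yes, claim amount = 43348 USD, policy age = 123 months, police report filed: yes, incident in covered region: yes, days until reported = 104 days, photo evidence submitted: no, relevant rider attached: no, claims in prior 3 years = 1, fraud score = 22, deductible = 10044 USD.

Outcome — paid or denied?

Atomic conditions:
  NOT photo evidence submitted: no → true
  days until reported between 77 days and 186 days: 104 in [77, 186] is true
  deductible ≤ 10392 USD: 10044 ≤ 10392 is true
  NOT premiums current: yes → false
  policy age ≥ 174 months: 123 ≥ 174 is false
  claim amount > 165640 USD: 43348 > 165640 is false
  fraud score > 93: 22 > 93 is false
  relevant rider attached: no → false
  police report filed: yes → true
  peril = other: fire == other is false
  photo evidence submitted: no → false
Combine:
[1.1.1] true AND true = true
[1.1] NOT true = false
[1.2.1] exactly-one(true, false) = true
[1.2] NOT true = false
[1] exactly-one(false, false) = false
[2.1.2] exactly-one(false, false) = false
[2.1] false AND false = false
[2.2] exactly-one(false, true) = true
[2] exactly-one(false, true) = true
[3] false → false (antecedent false ⇒ implication holds) = true
[root] false AND true AND true = false
Overall: false → denied

Denied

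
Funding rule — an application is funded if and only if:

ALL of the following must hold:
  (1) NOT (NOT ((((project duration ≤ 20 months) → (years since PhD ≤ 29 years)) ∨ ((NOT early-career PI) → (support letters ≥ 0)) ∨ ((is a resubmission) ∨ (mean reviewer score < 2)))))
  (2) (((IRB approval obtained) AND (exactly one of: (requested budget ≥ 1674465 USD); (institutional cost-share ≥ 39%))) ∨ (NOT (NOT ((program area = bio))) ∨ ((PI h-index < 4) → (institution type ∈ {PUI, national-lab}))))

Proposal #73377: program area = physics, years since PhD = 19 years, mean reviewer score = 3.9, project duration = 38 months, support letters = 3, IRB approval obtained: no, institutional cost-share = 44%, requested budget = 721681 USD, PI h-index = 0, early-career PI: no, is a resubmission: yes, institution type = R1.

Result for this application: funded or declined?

Declined

Atomic conditions:
  project duration ≤ 20 months: 38 ≤ 20 is false
  years since PhD ≤ 29 years: 19 ≤ 29 is true
  NOT early-career PI: no → true
  support letters ≥ 0: 3 ≥ 0 is true
  is a resubmission: yes → true
  mean reviewer score < 2: 3.9 < 2 is false
  IRB approval obtained: no → false
  requested budget ≥ 1674465 USD: 721681 ≥ 1674465 is false
  institutional cost-share ≥ 39%: 44 ≥ 39 is true
  program area = bio: physics == bio is false
  PI h-index < 4: 0 < 4 is true
  institution type ∈ {PUI, national-lab}: R1 is not in the set → false
Combine:
[1.1.1.1] false → true (antecedent false ⇒ implication holds) = true
[1.1.1.2] true → true = true
[1.1.1.3] true OR false = true
[1.1.1] true OR true OR true = true
[1.1] NOT true = false
[1] NOT false = true
[2.1.2] exactly-one(false, true) = true
[2.1] false AND true = false
[2.2.1.1] NOT false = true
[2.2.1] NOT true = false
[2.2.2] true → false = false
[2.2] false OR false = false
[2] false OR false = false
[root] true AND false = false
Overall: false → declined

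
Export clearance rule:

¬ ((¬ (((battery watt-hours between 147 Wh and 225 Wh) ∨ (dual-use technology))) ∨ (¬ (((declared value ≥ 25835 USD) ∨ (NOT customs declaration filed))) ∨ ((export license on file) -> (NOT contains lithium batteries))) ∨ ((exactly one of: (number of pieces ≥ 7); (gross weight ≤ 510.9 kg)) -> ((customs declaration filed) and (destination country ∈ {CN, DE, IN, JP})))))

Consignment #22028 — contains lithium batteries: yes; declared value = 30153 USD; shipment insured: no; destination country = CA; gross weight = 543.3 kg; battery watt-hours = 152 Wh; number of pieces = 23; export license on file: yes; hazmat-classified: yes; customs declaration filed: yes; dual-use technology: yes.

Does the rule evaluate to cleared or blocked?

Cleared

Atomic conditions:
  battery watt-hours between 147 Wh and 225 Wh: 152 in [147, 225] is true
  dual-use technology: yes → true
  declared value ≥ 25835 USD: 30153 ≥ 25835 is true
  NOT customs declaration filed: yes → false
  export license on file: yes → true
  NOT contains lithium batteries: yes → false
  number of pieces ≥ 7: 23 ≥ 7 is true
  gross weight ≤ 510.9 kg: 543.3 ≤ 510.9 is false
  customs declaration filed: yes → true
  destination country ∈ {CN, DE, IN, JP}: CA is not in the set → false
Combine:
[1.1.1] true OR true = true
[1.1] NOT true = false
[1.2.1.1] true OR false = true
[1.2.1] NOT true = false
[1.2.2] true → false = false
[1.2] false OR false = false
[1.3.1] exactly-one(true, false) = true
[1.3.2] true AND false = false
[1.3] true → false = false
[1] false OR false OR false = false
[root] NOT false = true
Overall: true → cleared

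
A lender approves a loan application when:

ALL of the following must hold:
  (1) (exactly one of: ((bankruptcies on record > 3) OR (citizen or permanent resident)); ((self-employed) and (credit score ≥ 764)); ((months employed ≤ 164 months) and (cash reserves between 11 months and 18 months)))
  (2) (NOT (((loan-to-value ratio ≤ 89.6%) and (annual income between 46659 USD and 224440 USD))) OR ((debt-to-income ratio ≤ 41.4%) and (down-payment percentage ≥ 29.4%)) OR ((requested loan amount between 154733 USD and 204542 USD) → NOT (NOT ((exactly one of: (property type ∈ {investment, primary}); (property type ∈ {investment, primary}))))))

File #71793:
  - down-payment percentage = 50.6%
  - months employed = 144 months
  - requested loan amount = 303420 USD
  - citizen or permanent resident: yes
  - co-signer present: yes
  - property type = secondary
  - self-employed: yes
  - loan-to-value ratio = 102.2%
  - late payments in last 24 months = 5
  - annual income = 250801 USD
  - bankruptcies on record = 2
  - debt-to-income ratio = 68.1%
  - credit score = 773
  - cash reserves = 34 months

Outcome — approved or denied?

Denied

Atomic conditions:
  bankruptcies on record > 3: 2 > 3 is false
  citizen or permanent resident: yes → true
  self-employed: yes → true
  credit score ≥ 764: 773 ≥ 764 is true
  months employed ≤ 164 months: 144 ≤ 164 is true
  cash reserves between 11 months and 18 months: 34 in [11, 18] is false
  loan-to-value ratio ≤ 89.6%: 102.2 ≤ 89.6 is false
  annual income between 46659 USD and 224440 USD: 250801 in [46659, 224440] is false
  debt-to-income ratio ≤ 41.4%: 68.1 ≤ 41.4 is false
  down-payment percentage ≥ 29.4%: 50.6 ≥ 29.4 is true
  requested loan amount between 154733 USD and 204542 USD: 303420 in [154733, 204542] is false
  property type ∈ {investment, primary}: secondary is not in the set → false
Combine:
[1.1] false OR true = true
[1.2] true AND true = true
[1.3] true AND false = false
[1] exactly-one(true, true, false) = false
[2.1.1] false AND false = false
[2.1] NOT false = true
[2.2] false AND true = false
[2.3.2.1.1] exactly-one(false, false) = false
[2.3.2.1] NOT false = true
[2.3.2] NOT true = false
[2.3] false → false (antecedent false ⇒ implication holds) = true
[2] true OR false OR true = true
[root] false AND true = false
Overall: false → denied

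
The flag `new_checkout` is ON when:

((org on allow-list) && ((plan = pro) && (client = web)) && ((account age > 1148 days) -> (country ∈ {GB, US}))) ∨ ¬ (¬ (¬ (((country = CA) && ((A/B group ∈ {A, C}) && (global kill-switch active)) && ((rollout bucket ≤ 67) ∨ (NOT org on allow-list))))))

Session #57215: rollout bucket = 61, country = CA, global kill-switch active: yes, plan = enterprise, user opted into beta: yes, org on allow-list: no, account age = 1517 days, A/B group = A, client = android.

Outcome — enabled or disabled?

Atomic conditions:
  org on allow-list: no → false
  plan = pro: enterprise == pro is false
  client = web: android == web is false
  account age > 1148 days: 1517 > 1148 is true
  country ∈ {GB, US}: CA is not in the set → false
  country = CA: CA == CA is true
  A/B group ∈ {A, C}: A is in the set → true
  global kill-switch active: yes → true
  rollout bucket ≤ 67: 61 ≤ 67 is true
  NOT org on allow-list: no → true
Combine:
[1.2] false AND false = false
[1.3] true → false = false
[1] false AND false AND false = false
[2.1.1.1.2] true AND true = true
[2.1.1.1.3] true OR true = true
[2.1.1.1] true AND true AND true = true
[2.1.1] NOT true = false
[2.1] NOT false = true
[2] NOT true = false
[root] false OR false = false
Overall: false → disabled

Disabled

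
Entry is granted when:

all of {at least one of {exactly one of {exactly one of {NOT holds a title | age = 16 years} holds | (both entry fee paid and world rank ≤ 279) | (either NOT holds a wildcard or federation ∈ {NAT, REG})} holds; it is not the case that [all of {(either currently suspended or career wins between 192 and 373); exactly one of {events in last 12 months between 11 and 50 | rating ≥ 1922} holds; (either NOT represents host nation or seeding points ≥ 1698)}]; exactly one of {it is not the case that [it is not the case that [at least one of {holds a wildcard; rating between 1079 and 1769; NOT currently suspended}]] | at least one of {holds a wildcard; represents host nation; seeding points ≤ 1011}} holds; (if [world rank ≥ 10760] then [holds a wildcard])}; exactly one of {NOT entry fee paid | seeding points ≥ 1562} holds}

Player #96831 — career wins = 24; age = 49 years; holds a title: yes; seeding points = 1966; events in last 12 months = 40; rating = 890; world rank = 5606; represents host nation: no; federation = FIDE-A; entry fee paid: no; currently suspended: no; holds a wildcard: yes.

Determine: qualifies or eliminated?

Eliminated

Atomic conditions:
  NOT holds a title: yes → false
  age = 16 years: 49 == 16 is false
  entry fee paid: no → false
  world rank ≤ 279: 5606 ≤ 279 is false
  NOT holds a wildcard: yes → false
  federation ∈ {NAT, REG}: FIDE-A is not in the set → false
  currently suspended: no → false
  career wins between 192 and 373: 24 in [192, 373] is false
  events in last 12 months between 11 and 50: 40 in [11, 50] is true
  rating ≥ 1922: 890 ≥ 1922 is false
  NOT represents host nation: no → true
  seeding points ≥ 1698: 1966 ≥ 1698 is true
  holds a wildcard: yes → true
  rating between 1079 and 1769: 890 in [1079, 1769] is false
  NOT currently suspended: no → true
  represents host nation: no → false
  seeding points ≤ 1011: 1966 ≤ 1011 is false
  world rank ≥ 10760: 5606 ≥ 10760 is false
  NOT entry fee paid: no → true
  seeding points ≥ 1562: 1966 ≥ 1562 is true
Combine:
[1.1.1] exactly-one(false, false) = false
[1.1.2] false AND false = false
[1.1.3] false OR false = false
[1.1] exactly-one(false, false, false) = false
[1.2.1.1] false OR false = false
[1.2.1.2] exactly-one(true, false) = true
[1.2.1.3] true OR true = true
[1.2.1] false AND true AND true = false
[1.2] NOT false = true
[1.3.1.1.1] true OR false OR true = true
[1.3.1.1] NOT true = false
[1.3.1] NOT false = true
[1.3.2] true OR false OR false = true
[1.3] exactly-one(true, true) = false
[1.4] false → true (antecedent false ⇒ implication holds) = true
[1] false OR true OR false OR true = true
[2] exactly-one(true, true) = false
[root] true AND false = false
Overall: false → eliminated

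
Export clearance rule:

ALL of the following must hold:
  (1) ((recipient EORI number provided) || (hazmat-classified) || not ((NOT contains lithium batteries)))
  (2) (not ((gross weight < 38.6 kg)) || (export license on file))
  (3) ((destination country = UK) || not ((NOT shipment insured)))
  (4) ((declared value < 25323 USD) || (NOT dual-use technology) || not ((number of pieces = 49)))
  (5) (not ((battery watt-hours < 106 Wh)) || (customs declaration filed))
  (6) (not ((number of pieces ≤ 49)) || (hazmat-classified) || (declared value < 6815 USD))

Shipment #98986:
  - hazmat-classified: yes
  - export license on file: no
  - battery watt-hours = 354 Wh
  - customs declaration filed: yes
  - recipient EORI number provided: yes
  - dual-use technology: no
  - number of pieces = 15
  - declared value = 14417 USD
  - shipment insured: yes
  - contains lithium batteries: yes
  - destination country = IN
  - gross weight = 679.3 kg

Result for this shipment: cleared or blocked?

Cleared

Atomic conditions:
  recipient EORI number provided: yes → true
  hazmat-classified: yes → true
  NOT contains lithium batteries: yes → false
  gross weight < 38.6 kg: 679.3 < 38.6 is false
  export license on file: no → false
  destination country = UK: IN == UK is false
  NOT shipment insured: yes → false
  declared value < 25323 USD: 14417 < 25323 is true
  NOT dual-use technology: no → true
  number of pieces = 49: 15 == 49 is false
  battery watt-hours < 106 Wh: 354 < 106 is false
  customs declaration filed: yes → true
  number of pieces ≤ 49: 15 ≤ 49 is true
  declared value < 6815 USD: 14417 < 6815 is false
Combine:
[1.3] NOT false = true
[1] true OR true OR true = true
[2.1] NOT false = true
[2] true OR false = true
[3.2] NOT false = true
[3] false OR true = true
[4.3] NOT false = true
[4] true OR true OR true = true
[5.1] NOT false = true
[5] true OR true = true
[6.1] NOT true = false
[6] false OR true OR false = true
[root] true AND true AND true AND true AND true AND true = true
Overall: true → cleared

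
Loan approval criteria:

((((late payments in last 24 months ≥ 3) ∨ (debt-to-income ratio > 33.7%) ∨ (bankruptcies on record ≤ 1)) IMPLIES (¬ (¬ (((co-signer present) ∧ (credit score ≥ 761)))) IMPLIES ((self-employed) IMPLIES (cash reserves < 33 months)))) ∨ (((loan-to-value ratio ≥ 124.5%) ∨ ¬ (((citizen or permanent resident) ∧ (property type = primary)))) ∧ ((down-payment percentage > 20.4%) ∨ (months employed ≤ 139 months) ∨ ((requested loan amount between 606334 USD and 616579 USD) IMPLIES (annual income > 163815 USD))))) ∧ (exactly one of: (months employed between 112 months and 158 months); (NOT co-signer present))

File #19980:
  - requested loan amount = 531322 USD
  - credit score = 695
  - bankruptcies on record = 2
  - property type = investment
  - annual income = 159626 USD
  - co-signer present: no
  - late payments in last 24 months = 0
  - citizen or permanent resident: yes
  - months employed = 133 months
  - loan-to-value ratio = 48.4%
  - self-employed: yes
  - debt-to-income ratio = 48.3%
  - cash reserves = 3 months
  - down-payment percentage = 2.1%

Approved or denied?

Atomic conditions:
  late payments in last 24 months ≥ 3: 0 ≥ 3 is false
  debt-to-income ratio > 33.7%: 48.3 > 33.7 is true
  bankruptcies on record ≤ 1: 2 ≤ 1 is false
  co-signer present: no → false
  credit score ≥ 761: 695 ≥ 761 is false
  self-employed: yes → true
  cash reserves < 33 months: 3 < 33 is true
  loan-to-value ratio ≥ 124.5%: 48.4 ≥ 124.5 is false
  citizen or permanent resident: yes → true
  property type = primary: investment == primary is false
  down-payment percentage > 20.4%: 2.1 > 20.4 is false
  months employed ≤ 139 months: 133 ≤ 139 is true
  requested loan amount between 606334 USD and 616579 USD: 531322 in [606334, 616579] is false
  annual income > 163815 USD: 159626 > 163815 is false
  months employed between 112 months and 158 months: 133 in [112, 158] is true
  NOT co-signer present: no → true
Combine:
[1.1.1] false OR true OR false = true
[1.1.2.1.1.1] false AND false = false
[1.1.2.1.1] NOT false = true
[1.1.2.1] NOT true = false
[1.1.2.2] true → true = true
[1.1.2] false → true (antecedent false ⇒ implication holds) = true
[1.1] true → true = true
[1.2.1.2.1] true AND false = false
[1.2.1.2] NOT false = true
[1.2.1] false OR true = true
[1.2.2.3] false → false (antecedent false ⇒ implication holds) = true
[1.2.2] false OR true OR true = true
[1.2] true AND true = true
[1] true OR true = true
[2] exactly-one(true, true) = false
[root] true AND false = false
Overall: false → denied

Denied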